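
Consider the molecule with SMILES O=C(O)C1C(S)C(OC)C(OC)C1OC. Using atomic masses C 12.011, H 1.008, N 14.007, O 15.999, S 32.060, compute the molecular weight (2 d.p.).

236.28 g/mol

First, the molecular formula is C9H16O5S (counting implicit H from valence).
  C: 9 × 12.011 = 108.099
  H: 16 × 1.008 = 16.128
  O: 5 × 15.999 = 79.995
  S: 1 × 32.060 = 32.060
Sum: 9×12.011 + 16×1.008 + 5×15.999 + 1×32.060 = 236.282 → 236.28 g/mol.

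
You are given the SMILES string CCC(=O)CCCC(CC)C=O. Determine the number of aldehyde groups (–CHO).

1

The aldehyde motif appears at heavy-atom position 11 in the SMILES.
Other groups present: 1 ketone.
Aldehyde count: 1.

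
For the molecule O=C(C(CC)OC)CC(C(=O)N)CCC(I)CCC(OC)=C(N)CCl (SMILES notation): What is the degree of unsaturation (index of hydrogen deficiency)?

Degree of unsaturation = (number of rings) + (number of π bonds).
Ring closures in the SMILES: 0.
π bonds: 3 double bonds (each 1 DoU) → 3 DoU from unsaturation.
Total DoU = 0 + 3 = 3.

3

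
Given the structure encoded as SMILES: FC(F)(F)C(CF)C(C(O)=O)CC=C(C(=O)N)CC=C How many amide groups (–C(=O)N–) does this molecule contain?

The amide motif appears at heavy-atom position 15 in the SMILES.
Other groups present: 2 alkene, 1 carboxylic acid.
Amide count: 1.

1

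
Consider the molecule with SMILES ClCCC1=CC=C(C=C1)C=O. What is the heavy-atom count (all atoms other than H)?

11

Every atom symbol written in the SMILES (organic subset) is one heavy atom; implicit H are not written.
Heavy atoms by element → C:9, Cl:1, O:1.
Total: 11.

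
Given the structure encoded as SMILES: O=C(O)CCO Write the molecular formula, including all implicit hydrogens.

C3H6O3

Walk through each heavy atom and fill implicit hydrogens from standard valence (C 4, N 3, O 2, S 2, halogen 1):
  atom 1: O, bond orders sum to 2 (valence 2) → 0 H
  atom 2: C, bond orders sum to 4 (valence 4) → 0 H
  atom 3: O, bond orders sum to 1 (valence 2) → 1 H
  atom 4: C, bond orders sum to 2 (valence 4) → 2 H
  atom 5: C, bond orders sum to 2 (valence 4) → 2 H
  atom 6: O, bond orders sum to 1 (valence 2) → 1 H
Totals → C:3, H:6, O:3.
In Hill order: C3H6O3.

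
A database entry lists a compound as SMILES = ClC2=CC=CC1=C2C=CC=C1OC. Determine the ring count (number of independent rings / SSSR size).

2

In SMILES, each pair of matching ring-closure digits denotes one ring-closing bond; the number of such bonds equals the number of independent rings.
Ring-closure bonds here: 2.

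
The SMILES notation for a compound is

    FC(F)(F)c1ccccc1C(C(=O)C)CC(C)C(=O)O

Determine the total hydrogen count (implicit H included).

15

Walk through each heavy atom and fill implicit hydrogens from standard valence (C 4, N 3, O 2, S 2, halogen 1); for lowercase aromatic atoms, an aromatic c carries 1 H when it has two neighbours and 0 H with three, and aromatic n carries 0 H:
  atom 1: F (halogen, monovalent) → 0 H
  atom 2: C, bond orders sum to 4 (valence 4) → 0 H
  atom 3: F (halogen, monovalent) → 0 H
  atom 4: F (halogen, monovalent) → 0 H
  atom 5: aromatic c, 3 neighbours → 0 H
  atom 6: aromatic c, 2 neighbours → 1 H
  atom 7: aromatic c, 2 neighbours → 1 H
  atom 8: aromatic c, 2 neighbours → 1 H
  atom 9: aromatic c, 2 neighbours → 1 H
  atom 10: aromatic c, 3 neighbours → 0 H
  atom 11: C, bond orders sum to 3 (valence 4) → 1 H
  atom 12: C, bond orders sum to 4 (valence 4) → 0 H
  atom 13: O, bond orders sum to 2 (valence 2) → 0 H
  atom 14: C, bond orders sum to 1 (valence 4) → 3 H
  atom 15: C, bond orders sum to 2 (valence 4) → 2 H
  atom 16: C, bond orders sum to 3 (valence 4) → 1 H
  atom 17: C, bond orders sum to 1 (valence 4) → 3 H
  atom 18: C, bond orders sum to 4 (valence 4) → 0 H
  atom 19: O, bond orders sum to 2 (valence 2) → 0 H
  atom 20: O, bond orders sum to 1 (valence 2) → 1 H
Total hydrogens: 15.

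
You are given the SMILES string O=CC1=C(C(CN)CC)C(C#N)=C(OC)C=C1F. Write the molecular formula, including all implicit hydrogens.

Walk through each heavy atom and fill implicit hydrogens from standard valence (C 4, N 3, O 2, S 2, halogen 1):
  atom 1: O, bond orders sum to 2 (valence 2) → 0 H
  atom 2: C, bond orders sum to 3 (valence 4) → 1 H
  atom 3: C, bond orders sum to 4 (valence 4) → 0 H
  atom 4: C, bond orders sum to 4 (valence 4) → 0 H
  atom 5: C, bond orders sum to 3 (valence 4) → 1 H
  atom 6: C, bond orders sum to 2 (valence 4) → 2 H
  atom 7: N, bond orders sum to 1 (valence 3) → 2 H
  atom 8: C, bond orders sum to 2 (valence 4) → 2 H
  atom 9: C, bond orders sum to 1 (valence 4) → 3 H
  atom 10: C, bond orders sum to 4 (valence 4) → 0 H
  atom 11: C, bond orders sum to 4 (valence 4) → 0 H
  atom 12: N, bond orders sum to 3 (valence 3) → 0 H
  atom 13: C, bond orders sum to 4 (valence 4) → 0 H
  atom 14: O, bond orders sum to 2 (valence 2) → 0 H
  atom 15: C, bond orders sum to 1 (valence 4) → 3 H
  atom 16: C, bond orders sum to 3 (valence 4) → 1 H
  atom 17: C, bond orders sum to 4 (valence 4) → 0 H
  atom 18: F (halogen, monovalent) → 0 H
Totals → C:13, H:15, F:1, N:2, O:2.
In Hill order: C13H15FN2O2.

C13H15FN2O2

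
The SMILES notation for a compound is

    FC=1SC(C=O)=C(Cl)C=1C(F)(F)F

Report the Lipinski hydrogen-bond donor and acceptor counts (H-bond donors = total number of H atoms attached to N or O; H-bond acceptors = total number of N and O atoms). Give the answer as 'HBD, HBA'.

0, 1

Donors: find every N or O and count the H atoms it carries.
  atom 6 (O): bond orders sum to 2 → 0 H
Lipinski HBD = 0.
Acceptors: N atoms = 0, O atoms = 1 → HBA = 1.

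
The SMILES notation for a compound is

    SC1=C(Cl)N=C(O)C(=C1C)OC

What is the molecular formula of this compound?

Walk through each heavy atom and fill implicit hydrogens from standard valence (C 4, N 3, O 2, S 2, halogen 1):
  atom 1: S, bond orders sum to 1 (valence 2) → 1 H
  atom 2: C, bond orders sum to 4 (valence 4) → 0 H
  atom 3: C, bond orders sum to 4 (valence 4) → 0 H
  atom 4: Cl (halogen, monovalent) → 0 H
  atom 5: N, bond orders sum to 3 (valence 3) → 0 H
  atom 6: C, bond orders sum to 4 (valence 4) → 0 H
  atom 7: O, bond orders sum to 1 (valence 2) → 1 H
  atom 8: C, bond orders sum to 4 (valence 4) → 0 H
  atom 9: C, bond orders sum to 4 (valence 4) → 0 H
  atom 10: C, bond orders sum to 1 (valence 4) → 3 H
  atom 11: O, bond orders sum to 2 (valence 2) → 0 H
  atom 12: C, bond orders sum to 1 (valence 4) → 3 H
Totals → C:7, H:8, Cl:1, N:1, O:2, S:1.

C7H8ClNO2S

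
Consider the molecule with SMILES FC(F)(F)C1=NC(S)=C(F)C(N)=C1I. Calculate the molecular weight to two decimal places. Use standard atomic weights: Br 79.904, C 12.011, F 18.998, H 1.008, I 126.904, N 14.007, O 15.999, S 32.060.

338.06 g/mol

First, the molecular formula is C6H3F4IN2S (counting implicit H from valence).
  C: 6 × 12.011 = 72.066
  F: 4 × 18.998 = 75.992
  H: 3 × 1.008 = 3.024
  I: 1 × 126.904 = 126.904
  N: 2 × 14.007 = 28.014
  S: 1 × 32.060 = 32.060
Sum: 6×12.011 + 4×18.998 + 3×1.008 + 1×126.904 + 2×14.007 + 1×32.060 = 338.060 → 338.06 g/mol.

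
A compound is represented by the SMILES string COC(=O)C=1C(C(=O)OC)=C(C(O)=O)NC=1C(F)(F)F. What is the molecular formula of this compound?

Walk through each heavy atom and fill implicit hydrogens from standard valence (C 4, N 3, O 2, S 2, halogen 1):
  atom 1: C, bond orders sum to 1 (valence 4) → 3 H
  atom 2: O, bond orders sum to 2 (valence 2) → 0 H
  atom 3: C, bond orders sum to 4 (valence 4) → 0 H
  atom 4: O, bond orders sum to 2 (valence 2) → 0 H
  atom 5: C, bond orders sum to 4 (valence 4) → 0 H
  atom 6: C, bond orders sum to 4 (valence 4) → 0 H
  atom 7: C, bond orders sum to 4 (valence 4) → 0 H
  atom 8: O, bond orders sum to 2 (valence 2) → 0 H
  atom 9: O, bond orders sum to 2 (valence 2) → 0 H
  atom 10: C, bond orders sum to 1 (valence 4) → 3 H
  atom 11: C, bond orders sum to 4 (valence 4) → 0 H
  atom 12: C, bond orders sum to 4 (valence 4) → 0 H
  atom 13: O, bond orders sum to 1 (valence 2) → 1 H
  atom 14: O, bond orders sum to 2 (valence 2) → 0 H
  atom 15: N, bond orders sum to 2 (valence 3) → 1 H
  atom 16: C, bond orders sum to 4 (valence 4) → 0 H
  atom 17: C, bond orders sum to 4 (valence 4) → 0 H
  atom 18: F (halogen, monovalent) → 0 H
  atom 19: F (halogen, monovalent) → 0 H
  atom 20: F (halogen, monovalent) → 0 H
Totals → C:10, H:8, F:3, N:1, O:6.

C10H8F3NO6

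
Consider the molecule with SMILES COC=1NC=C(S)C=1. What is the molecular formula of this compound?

C5H7NOS

Walk through each heavy atom and fill implicit hydrogens from standard valence (C 4, N 3, O 2, S 2, halogen 1):
  atom 1: C, bond orders sum to 1 (valence 4) → 3 H
  atom 2: O, bond orders sum to 2 (valence 2) → 0 H
  atom 3: C, bond orders sum to 4 (valence 4) → 0 H
  atom 4: N, bond orders sum to 2 (valence 3) → 1 H
  atom 5: C, bond orders sum to 3 (valence 4) → 1 H
  atom 6: C, bond orders sum to 4 (valence 4) → 0 H
  atom 7: S, bond orders sum to 1 (valence 2) → 1 H
  atom 8: C, bond orders sum to 3 (valence 4) → 1 H
Totals → C:5, H:7, N:1, O:1, S:1.
In Hill order: C5H7NOS.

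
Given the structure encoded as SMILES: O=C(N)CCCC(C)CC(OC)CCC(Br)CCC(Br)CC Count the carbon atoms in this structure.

17

Count every carbon token in the SMILES (each C, including those in ring-closure positions and inside branches).
Carbon count: 17.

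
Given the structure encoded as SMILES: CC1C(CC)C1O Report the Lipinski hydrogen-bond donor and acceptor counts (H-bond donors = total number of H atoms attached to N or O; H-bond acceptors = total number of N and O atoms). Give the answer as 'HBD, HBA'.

Donors: find every N or O and count the H atoms it carries.
  atom 7 (O): bond orders sum to 1 → 1 H
Lipinski HBD = 1.
Acceptors: N atoms = 0, O atoms = 1 → HBA = 1.

1, 1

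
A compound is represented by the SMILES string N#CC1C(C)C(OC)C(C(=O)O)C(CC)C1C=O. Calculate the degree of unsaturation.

5

Molecular formula: C13H19NO4.
DoU = (2C + 2 + N − H − X) / 2, where X is the halogen count and O/S are ignored.
    = (2·13 + 2 + 1 − 19 − 0) / 2 = 10 / 2 = 5.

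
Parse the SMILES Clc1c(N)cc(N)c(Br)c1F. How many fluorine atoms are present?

1

Scan the SMILES for F atoms (remember two-letter symbols like Cl and Br are single atoms).
Fluorine count: 1.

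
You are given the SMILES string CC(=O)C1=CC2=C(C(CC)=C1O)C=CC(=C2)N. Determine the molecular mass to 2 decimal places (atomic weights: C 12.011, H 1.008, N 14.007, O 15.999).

First, the molecular formula is C14H15NO2 (counting implicit H from valence).
  C: 14 × 12.011 = 168.154
  H: 15 × 1.008 = 15.120
  N: 1 × 14.007 = 14.007
  O: 2 × 15.999 = 31.998
Sum: 14×12.011 + 15×1.008 + 1×14.007 + 2×15.999 = 229.279 → 229.28 g/mol.

229.28 g/mol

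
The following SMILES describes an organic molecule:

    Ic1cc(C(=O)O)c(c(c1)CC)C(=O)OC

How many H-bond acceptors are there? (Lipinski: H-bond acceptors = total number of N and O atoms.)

N atoms: 0; O atoms: 4.
Lipinski HBA = 0 + 4 = 4.

4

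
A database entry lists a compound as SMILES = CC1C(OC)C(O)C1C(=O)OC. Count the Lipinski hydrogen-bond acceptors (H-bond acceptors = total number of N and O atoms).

N atoms: 0; O atoms: 4.
Lipinski HBA = 0 + 4 = 4.

4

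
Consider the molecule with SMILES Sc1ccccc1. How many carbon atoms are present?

Count every carbon token in the SMILES (each C, including those in ring-closure positions and inside branches).
Carbon count: 6.

6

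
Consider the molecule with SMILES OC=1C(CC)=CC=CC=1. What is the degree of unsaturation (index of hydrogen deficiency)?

Degree of unsaturation = (number of rings) + (number of π bonds).
Ring closures in the SMILES: 1.
π bonds: 3 double bonds (each 1 DoU) → 3 DoU from unsaturation.
Total DoU = 1 + 3 = 4.

4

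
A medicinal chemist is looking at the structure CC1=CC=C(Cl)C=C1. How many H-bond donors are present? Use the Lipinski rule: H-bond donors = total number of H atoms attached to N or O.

Donors: find every N or O and count the H atoms it carries.
  (no N or O atoms present)
Lipinski HBD = 0.

0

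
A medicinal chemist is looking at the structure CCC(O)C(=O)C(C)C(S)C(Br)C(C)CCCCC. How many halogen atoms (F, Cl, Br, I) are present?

Halogen atoms appear at heavy-atom position 12 (1×Br).
Other groups present: 1 hydroxyl, 1 ketone, 1 thiol.
Halogen count: 1.

1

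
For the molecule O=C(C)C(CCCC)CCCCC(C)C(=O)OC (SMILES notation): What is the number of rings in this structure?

0

In SMILES, each pair of matching ring-closure digits denotes one ring-closing bond; the number of such bonds equals the number of independent rings.
Ring-closure bonds here: 0.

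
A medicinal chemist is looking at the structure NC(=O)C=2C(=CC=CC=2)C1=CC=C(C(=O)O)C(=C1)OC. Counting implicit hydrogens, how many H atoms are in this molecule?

13

Walk through each heavy atom and fill implicit hydrogens from standard valence (C 4, N 3, O 2, S 2, halogen 1):
  atom 1: N, bond orders sum to 1 (valence 3) → 2 H
  atom 2: C, bond orders sum to 4 (valence 4) → 0 H
  atom 3: O, bond orders sum to 2 (valence 2) → 0 H
  atom 4: C, bond orders sum to 4 (valence 4) → 0 H
  atom 5: C, bond orders sum to 4 (valence 4) → 0 H
  atom 6: C, bond orders sum to 3 (valence 4) → 1 H
  atom 7: C, bond orders sum to 3 (valence 4) → 1 H
  atom 8: C, bond orders sum to 3 (valence 4) → 1 H
  atom 9: C, bond orders sum to 3 (valence 4) → 1 H
  atom 10: C, bond orders sum to 4 (valence 4) → 0 H
  atom 11: C, bond orders sum to 3 (valence 4) → 1 H
  atom 12: C, bond orders sum to 3 (valence 4) → 1 H
  atom 13: C, bond orders sum to 4 (valence 4) → 0 H
  atom 14: C, bond orders sum to 4 (valence 4) → 0 H
  atom 15: O, bond orders sum to 2 (valence 2) → 0 H
  atom 16: O, bond orders sum to 1 (valence 2) → 1 H
  atom 17: C, bond orders sum to 4 (valence 4) → 0 H
  atom 18: C, bond orders sum to 3 (valence 4) → 1 H
  atom 19: O, bond orders sum to 2 (valence 2) → 0 H
  atom 20: C, bond orders sum to 1 (valence 4) → 3 H
Total hydrogens: 13.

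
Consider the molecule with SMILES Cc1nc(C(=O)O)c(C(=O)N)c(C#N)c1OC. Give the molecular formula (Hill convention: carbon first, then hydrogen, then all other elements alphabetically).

Walk through each heavy atom and fill implicit hydrogens from standard valence (C 4, N 3, O 2, S 2, halogen 1); for lowercase aromatic atoms, an aromatic c carries 1 H when it has two neighbours and 0 H with three, and aromatic n carries 0 H:
  atom 1: C, bond orders sum to 1 (valence 4) → 3 H
  atom 2: aromatic c, 3 neighbours → 0 H
  atom 3: aromatic n, 2 neighbours → 0 H
  atom 4: aromatic c, 3 neighbours → 0 H
  atom 5: C, bond orders sum to 4 (valence 4) → 0 H
  atom 6: O, bond orders sum to 2 (valence 2) → 0 H
  atom 7: O, bond orders sum to 1 (valence 2) → 1 H
  atom 8: aromatic c, 3 neighbours → 0 H
  atom 9: C, bond orders sum to 4 (valence 4) → 0 H
  atom 10: O, bond orders sum to 2 (valence 2) → 0 H
  atom 11: N, bond orders sum to 1 (valence 3) → 2 H
  atom 12: aromatic c, 3 neighbours → 0 H
  atom 13: C, bond orders sum to 4 (valence 4) → 0 H
  atom 14: N, bond orders sum to 3 (valence 3) → 0 H
  atom 15: aromatic c, 3 neighbours → 0 H
  atom 16: O, bond orders sum to 2 (valence 2) → 0 H
  atom 17: C, bond orders sum to 1 (valence 4) → 3 H
Totals → C:10, H:9, N:3, O:4.

C10H9N3O4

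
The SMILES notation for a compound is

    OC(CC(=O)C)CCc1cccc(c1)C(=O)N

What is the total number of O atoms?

Scan the SMILES for O atoms (remember two-letter symbols like Cl and Br are single atoms).
Oxygen count: 3.

3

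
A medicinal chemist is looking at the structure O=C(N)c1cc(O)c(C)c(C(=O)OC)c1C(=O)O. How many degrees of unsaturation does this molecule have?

Molecular formula: C11H11NO6.
DoU = (2C + 2 + N − H − X) / 2, where X is the halogen count and O/S are ignored.
    = (2·11 + 2 + 1 − 11 − 0) / 2 = 14 / 2 = 7.

7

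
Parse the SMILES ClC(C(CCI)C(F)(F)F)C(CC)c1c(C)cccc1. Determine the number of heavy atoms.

20

Every atom symbol written in the SMILES (organic subset) is one heavy atom; implicit H are not written.
Heavy atoms by element → C:15, Cl:1, F:3, I:1.
Total: 20.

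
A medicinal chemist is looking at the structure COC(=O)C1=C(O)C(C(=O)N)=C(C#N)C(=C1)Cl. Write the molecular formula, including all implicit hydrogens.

Walk through each heavy atom and fill implicit hydrogens from standard valence (C 4, N 3, O 2, S 2, halogen 1):
  atom 1: C, bond orders sum to 1 (valence 4) → 3 H
  atom 2: O, bond orders sum to 2 (valence 2) → 0 H
  atom 3: C, bond orders sum to 4 (valence 4) → 0 H
  atom 4: O, bond orders sum to 2 (valence 2) → 0 H
  atom 5: C, bond orders sum to 4 (valence 4) → 0 H
  atom 6: C, bond orders sum to 4 (valence 4) → 0 H
  atom 7: O, bond orders sum to 1 (valence 2) → 1 H
  atom 8: C, bond orders sum to 4 (valence 4) → 0 H
  atom 9: C, bond orders sum to 4 (valence 4) → 0 H
  atom 10: O, bond orders sum to 2 (valence 2) → 0 H
  atom 11: N, bond orders sum to 1 (valence 3) → 2 H
  atom 12: C, bond orders sum to 4 (valence 4) → 0 H
  atom 13: C, bond orders sum to 4 (valence 4) → 0 H
  atom 14: N, bond orders sum to 3 (valence 3) → 0 H
  atom 15: C, bond orders sum to 4 (valence 4) → 0 H
  atom 16: C, bond orders sum to 3 (valence 4) → 1 H
  atom 17: Cl (halogen, monovalent) → 0 H
Totals → C:10, H:7, Cl:1, N:2, O:4.
In Hill order: C10H7ClN2O4.

C10H7ClN2O4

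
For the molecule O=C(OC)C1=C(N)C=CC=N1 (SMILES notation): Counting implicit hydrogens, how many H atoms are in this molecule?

Walk through each heavy atom and fill implicit hydrogens from standard valence (C 4, N 3, O 2, S 2, halogen 1):
  atom 1: O, bond orders sum to 2 (valence 2) → 0 H
  atom 2: C, bond orders sum to 4 (valence 4) → 0 H
  atom 3: O, bond orders sum to 2 (valence 2) → 0 H
  atom 4: C, bond orders sum to 1 (valence 4) → 3 H
  atom 5: C, bond orders sum to 4 (valence 4) → 0 H
  atom 6: C, bond orders sum to 4 (valence 4) → 0 H
  atom 7: N, bond orders sum to 1 (valence 3) → 2 H
  atom 8: C, bond orders sum to 3 (valence 4) → 1 H
  atom 9: C, bond orders sum to 3 (valence 4) → 1 H
  atom 10: C, bond orders sum to 3 (valence 4) → 1 H
  atom 11: N, bond orders sum to 3 (valence 3) → 0 H
Total hydrogens: 8.

8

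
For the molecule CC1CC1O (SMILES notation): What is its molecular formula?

C4H8O

Walk through each heavy atom and fill implicit hydrogens from standard valence (C 4, N 3, O 2, S 2, halogen 1):
  atom 1: C, bond orders sum to 1 (valence 4) → 3 H
  atom 2: C, bond orders sum to 3 (valence 4) → 1 H
  atom 3: C, bond orders sum to 2 (valence 4) → 2 H
  atom 4: C, bond orders sum to 3 (valence 4) → 1 H
  atom 5: O, bond orders sum to 1 (valence 2) → 1 H
Totals → C:4, H:8, O:1.
In Hill order: C4H8O.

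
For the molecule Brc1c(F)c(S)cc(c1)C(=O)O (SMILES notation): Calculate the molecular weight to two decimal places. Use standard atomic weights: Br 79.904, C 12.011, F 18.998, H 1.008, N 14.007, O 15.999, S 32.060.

251.07 g/mol

First, the molecular formula is C7H4BrFO2S (counting implicit H from valence).
  Br: 1 × 79.904 = 79.904
  C: 7 × 12.011 = 84.077
  F: 1 × 18.998 = 18.998
  H: 4 × 1.008 = 4.032
  O: 2 × 15.999 = 31.998
  S: 1 × 32.060 = 32.060
Sum: 1×79.904 + 7×12.011 + 1×18.998 + 4×1.008 + 2×15.999 + 1×32.060 = 251.069 → 251.07 g/mol.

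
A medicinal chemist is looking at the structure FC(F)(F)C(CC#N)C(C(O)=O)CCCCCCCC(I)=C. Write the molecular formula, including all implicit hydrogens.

Walk through each heavy atom and fill implicit hydrogens from standard valence (C 4, N 3, O 2, S 2, halogen 1):
  atom 1: F (halogen, monovalent) → 0 H
  atom 2: C, bond orders sum to 4 (valence 4) → 0 H
  atom 3: F (halogen, monovalent) → 0 H
  atom 4: F (halogen, monovalent) → 0 H
  atom 5: C, bond orders sum to 3 (valence 4) → 1 H
  atom 6: C, bond orders sum to 2 (valence 4) → 2 H
  atom 7: C, bond orders sum to 4 (valence 4) → 0 H
  atom 8: N, bond orders sum to 3 (valence 3) → 0 H
  atom 9: C, bond orders sum to 3 (valence 4) → 1 H
  atom 10: C, bond orders sum to 4 (valence 4) → 0 H
  atom 11: O, bond orders sum to 1 (valence 2) → 1 H
  atom 12: O, bond orders sum to 2 (valence 2) → 0 H
  atom 13: C, bond orders sum to 2 (valence 4) → 2 H
  atom 14: C, bond orders sum to 2 (valence 4) → 2 H
  atom 15: C, bond orders sum to 2 (valence 4) → 2 H
  atom 16: C, bond orders sum to 2 (valence 4) → 2 H
  atom 17: C, bond orders sum to 2 (valence 4) → 2 H
  atom 18: C, bond orders sum to 2 (valence 4) → 2 H
  atom 19: C, bond orders sum to 2 (valence 4) → 2 H
  atom 20: C, bond orders sum to 4 (valence 4) → 0 H
  atom 21: I (halogen, monovalent) → 0 H
  atom 22: C, bond orders sum to 2 (valence 4) → 2 H
Totals → C:15, H:21, F:3, I:1, N:1, O:2.
In Hill order: C15H21F3INO2.

C15H21F3INO2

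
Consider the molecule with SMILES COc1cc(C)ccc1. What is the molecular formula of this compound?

C8H10O

Walk through each heavy atom and fill implicit hydrogens from standard valence (C 4, N 3, O 2, S 2, halogen 1); for lowercase aromatic atoms, an aromatic c carries 1 H when it has two neighbours and 0 H with three, and aromatic n carries 0 H:
  atom 1: C, bond orders sum to 1 (valence 4) → 3 H
  atom 2: O, bond orders sum to 2 (valence 2) → 0 H
  atom 3: aromatic c, 3 neighbours → 0 H
  atom 4: aromatic c, 2 neighbours → 1 H
  atom 5: aromatic c, 3 neighbours → 0 H
  atom 6: C, bond orders sum to 1 (valence 4) → 3 H
  atom 7: aromatic c, 2 neighbours → 1 H
  atom 8: aromatic c, 2 neighbours → 1 H
  atom 9: aromatic c, 2 neighbours → 1 H
Totals → C:8, H:10, O:1.
In Hill order: C8H10O.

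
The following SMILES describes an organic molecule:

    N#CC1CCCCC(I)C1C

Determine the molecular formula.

C9H14IN

Walk through each heavy atom and fill implicit hydrogens from standard valence (C 4, N 3, O 2, S 2, halogen 1):
  atom 1: N, bond orders sum to 3 (valence 3) → 0 H
  atom 2: C, bond orders sum to 4 (valence 4) → 0 H
  atom 3: C, bond orders sum to 3 (valence 4) → 1 H
  atom 4: C, bond orders sum to 2 (valence 4) → 2 H
  atom 5: C, bond orders sum to 2 (valence 4) → 2 H
  atom 6: C, bond orders sum to 2 (valence 4) → 2 H
  atom 7: C, bond orders sum to 2 (valence 4) → 2 H
  atom 8: C, bond orders sum to 3 (valence 4) → 1 H
  atom 9: I (halogen, monovalent) → 0 H
  atom 10: C, bond orders sum to 3 (valence 4) → 1 H
  atom 11: C, bond orders sum to 1 (valence 4) → 3 H
Totals → C:9, H:14, I:1, N:1.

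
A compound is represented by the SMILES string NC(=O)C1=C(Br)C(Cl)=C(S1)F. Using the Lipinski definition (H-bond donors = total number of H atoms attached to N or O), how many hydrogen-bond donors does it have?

2

Donors: find every N or O and count the H atoms it carries.
  atom 1 (N): bond orders sum to 1 → 2 H
  atom 3 (O): bond orders sum to 2 → 0 H
Lipinski HBD = 2.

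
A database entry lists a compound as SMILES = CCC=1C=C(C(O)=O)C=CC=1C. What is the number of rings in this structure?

In SMILES, each pair of matching ring-closure digits denotes one ring-closing bond; the number of such bonds equals the number of independent rings.
Ring-closure bonds here: 1.

1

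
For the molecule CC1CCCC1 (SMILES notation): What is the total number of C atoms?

6

Count every carbon token in the SMILES (each C, including those in ring-closure positions and inside branches).
Carbon count: 6.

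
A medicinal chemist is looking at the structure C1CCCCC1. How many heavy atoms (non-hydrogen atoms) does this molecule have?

Every atom symbol written in the SMILES (organic subset) is one heavy atom; implicit H are not written.
Heavy atoms by element → C:6.
Total: 6.

6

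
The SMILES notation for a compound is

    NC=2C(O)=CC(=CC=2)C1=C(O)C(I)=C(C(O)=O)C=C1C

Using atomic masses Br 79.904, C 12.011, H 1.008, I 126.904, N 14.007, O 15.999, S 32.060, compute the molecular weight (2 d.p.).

385.16 g/mol

First, the molecular formula is C14H12INO4 (counting implicit H from valence).
  C: 14 × 12.011 = 168.154
  H: 12 × 1.008 = 12.096
  I: 1 × 126.904 = 126.904
  N: 1 × 14.007 = 14.007
  O: 4 × 15.999 = 63.996
Sum: 14×12.011 + 12×1.008 + 1×126.904 + 1×14.007 + 4×15.999 = 385.157 → 385.16 g/mol.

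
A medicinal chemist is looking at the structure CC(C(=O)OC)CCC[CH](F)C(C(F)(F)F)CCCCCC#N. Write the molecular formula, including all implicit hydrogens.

Walk through each heavy atom and fill implicit hydrogens from standard valence (C 4, N 3, O 2, S 2, halogen 1):
  atom 1: C, bond orders sum to 1 (valence 4) → 3 H
  atom 2: C, bond orders sum to 3 (valence 4) → 1 H
  atom 3: C, bond orders sum to 4 (valence 4) → 0 H
  atom 4: O, bond orders sum to 2 (valence 2) → 0 H
  atom 5: O, bond orders sum to 2 (valence 2) → 0 H
  atom 6: C, bond orders sum to 1 (valence 4) → 3 H
  atom 7: C, bond orders sum to 2 (valence 4) → 2 H
  atom 8: C, bond orders sum to 2 (valence 4) → 2 H
  atom 9: C, bond orders sum to 2 (valence 4) → 2 H
  atom 10: C with explicit H count 1
  atom 11: F (halogen, monovalent) → 0 H
  atom 12: C, bond orders sum to 3 (valence 4) → 1 H
  atom 13: C, bond orders sum to 4 (valence 4) → 0 H
  atom 14: F (halogen, monovalent) → 0 H
  atom 15: F (halogen, monovalent) → 0 H
  atom 16: F (halogen, monovalent) → 0 H
  atom 17: C, bond orders sum to 2 (valence 4) → 2 H
  atom 18: C, bond orders sum to 2 (valence 4) → 2 H
  atom 19: C, bond orders sum to 2 (valence 4) → 2 H
  atom 20: C, bond orders sum to 2 (valence 4) → 2 H
  atom 21: C, bond orders sum to 2 (valence 4) → 2 H
  atom 22: C, bond orders sum to 4 (valence 4) → 0 H
  atom 23: N, bond orders sum to 3 (valence 3) → 0 H
Totals → C:16, H:25, F:4, N:1, O:2.
In Hill order: C16H25F4NO2.

C16H25F4NO2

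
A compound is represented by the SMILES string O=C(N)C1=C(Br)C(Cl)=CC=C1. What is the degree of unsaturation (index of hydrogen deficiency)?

Molecular formula: C7H5BrClNO.
DoU = (2C + 2 + N − H − X) / 2, where X is the halogen count and O/S are ignored.
    = (2·7 + 2 + 1 − 5 − 2) / 2 = 10 / 2 = 5.

5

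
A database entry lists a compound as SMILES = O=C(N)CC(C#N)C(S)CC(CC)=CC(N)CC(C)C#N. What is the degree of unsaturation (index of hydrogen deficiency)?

6

Degree of unsaturation = (number of rings) + (number of π bonds).
Ring closures in the SMILES: 0.
π bonds: 2 double bonds (each 1 DoU), 2 triple bonds (each 2 DoU) → 6 DoU from unsaturation.
Total DoU = 0 + 6 = 6.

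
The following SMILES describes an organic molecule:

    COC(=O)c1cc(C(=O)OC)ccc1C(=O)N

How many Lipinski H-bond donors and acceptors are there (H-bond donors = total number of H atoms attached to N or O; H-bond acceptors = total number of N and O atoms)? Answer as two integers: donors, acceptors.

2, 6

Donors: find every N or O and count the H atoms it carries.
  atom 2 (O): bond orders sum to 2 → 0 H
  atom 4 (O): bond orders sum to 2 → 0 H
  atom 9 (O): bond orders sum to 2 → 0 H
  atom 10 (O): bond orders sum to 2 → 0 H
  atom 16 (O): bond orders sum to 2 → 0 H
  atom 17 (N): bond orders sum to 1 → 2 H
Lipinski HBD = 2.
Acceptors: N atoms = 1, O atoms = 5 → HBA = 6.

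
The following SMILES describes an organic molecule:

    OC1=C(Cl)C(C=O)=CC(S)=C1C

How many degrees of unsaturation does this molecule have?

Degree of unsaturation = (number of rings) + (number of π bonds).
Ring closures in the SMILES: 1.
π bonds: 4 double bonds (each 1 DoU) → 4 DoU from unsaturation.
Total DoU = 1 + 4 = 5.

5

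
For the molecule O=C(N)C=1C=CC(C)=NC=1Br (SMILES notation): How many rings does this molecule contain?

1

In SMILES, each pair of matching ring-closure digits denotes one ring-closing bond; the number of such bonds equals the number of independent rings.
Ring-closure bonds here: 1.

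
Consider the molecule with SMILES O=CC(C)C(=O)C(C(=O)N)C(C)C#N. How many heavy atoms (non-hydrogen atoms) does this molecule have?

14

Every atom symbol written in the SMILES (organic subset) is one heavy atom; implicit H are not written.
Heavy atoms by element → C:9, N:2, O:3.
Total: 14.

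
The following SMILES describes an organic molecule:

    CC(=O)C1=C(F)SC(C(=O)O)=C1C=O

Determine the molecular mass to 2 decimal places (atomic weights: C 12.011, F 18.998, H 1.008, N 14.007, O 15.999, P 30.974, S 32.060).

First, the molecular formula is C8H5FO4S (counting implicit H from valence).
  C: 8 × 12.011 = 96.088
  F: 1 × 18.998 = 18.998
  H: 5 × 1.008 = 5.040
  O: 4 × 15.999 = 63.996
  S: 1 × 32.060 = 32.060
Sum: 8×12.011 + 1×18.998 + 5×1.008 + 4×15.999 + 1×32.060 = 216.182 → 216.18 g/mol.

216.18 g/mol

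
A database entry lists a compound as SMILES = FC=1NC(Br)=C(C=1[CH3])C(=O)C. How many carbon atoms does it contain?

Count every carbon token in the SMILES (each C, including those in ring-closure positions and inside branches).
Carbon count: 7.

7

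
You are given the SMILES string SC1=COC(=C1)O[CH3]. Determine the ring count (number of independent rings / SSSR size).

1

In SMILES, each pair of matching ring-closure digits denotes one ring-closing bond; the number of such bonds equals the number of independent rings.
Ring-closure bonds here: 1.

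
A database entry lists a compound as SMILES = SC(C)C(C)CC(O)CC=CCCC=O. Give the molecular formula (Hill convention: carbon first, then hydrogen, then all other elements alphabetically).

Walk through each heavy atom and fill implicit hydrogens from standard valence (C 4, N 3, O 2, S 2, halogen 1):
  atom 1: S, bond orders sum to 1 (valence 2) → 1 H
  atom 2: C, bond orders sum to 3 (valence 4) → 1 H
  atom 3: C, bond orders sum to 1 (valence 4) → 3 H
  atom 4: C, bond orders sum to 3 (valence 4) → 1 H
  atom 5: C, bond orders sum to 1 (valence 4) → 3 H
  atom 6: C, bond orders sum to 2 (valence 4) → 2 H
  atom 7: C, bond orders sum to 3 (valence 4) → 1 H
  atom 8: O, bond orders sum to 1 (valence 2) → 1 H
  atom 9: C, bond orders sum to 2 (valence 4) → 2 H
  atom 10: C, bond orders sum to 3 (valence 4) → 1 H
  atom 11: C, bond orders sum to 3 (valence 4) → 1 H
  atom 12: C, bond orders sum to 2 (valence 4) → 2 H
  atom 13: C, bond orders sum to 2 (valence 4) → 2 H
  atom 14: C, bond orders sum to 3 (valence 4) → 1 H
  atom 15: O, bond orders sum to 2 (valence 2) → 0 H
Totals → C:12, H:22, O:2, S:1.
In Hill order: C12H22O2S.

C12H22O2S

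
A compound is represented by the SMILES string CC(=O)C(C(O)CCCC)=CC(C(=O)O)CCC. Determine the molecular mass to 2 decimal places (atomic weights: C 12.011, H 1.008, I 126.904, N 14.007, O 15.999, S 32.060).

256.34 g/mol

First, the molecular formula is C14H24O4 (counting implicit H from valence).
  C: 14 × 12.011 = 168.154
  H: 24 × 1.008 = 24.192
  O: 4 × 15.999 = 63.996
Sum: 14×12.011 + 24×1.008 + 4×15.999 = 256.342 → 256.34 g/mol.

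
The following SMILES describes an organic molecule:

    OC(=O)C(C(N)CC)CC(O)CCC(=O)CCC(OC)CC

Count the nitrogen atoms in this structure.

1

Scan the SMILES for N atoms (remember two-letter symbols like Cl and Br are single atoms).
Nitrogen count: 1.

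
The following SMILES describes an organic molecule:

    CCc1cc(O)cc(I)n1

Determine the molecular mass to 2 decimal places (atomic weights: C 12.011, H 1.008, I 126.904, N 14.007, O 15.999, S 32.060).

249.05 g/mol

First, the molecular formula is C7H8INO (counting implicit H from valence).
  C: 7 × 12.011 = 84.077
  H: 8 × 1.008 = 8.064
  I: 1 × 126.904 = 126.904
  N: 1 × 14.007 = 14.007
  O: 1 × 15.999 = 15.999
Sum: 7×12.011 + 8×1.008 + 1×126.904 + 1×14.007 + 1×15.999 = 249.051 → 249.05 g/mol.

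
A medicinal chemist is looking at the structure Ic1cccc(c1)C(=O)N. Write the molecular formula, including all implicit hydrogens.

C7H6INO

Walk through each heavy atom and fill implicit hydrogens from standard valence (C 4, N 3, O 2, S 2, halogen 1); for lowercase aromatic atoms, an aromatic c carries 1 H when it has two neighbours and 0 H with three, and aromatic n carries 0 H:
  atom 1: I (halogen, monovalent) → 0 H
  atom 2: aromatic c, 3 neighbours → 0 H
  atom 3: aromatic c, 2 neighbours → 1 H
  atom 4: aromatic c, 2 neighbours → 1 H
  atom 5: aromatic c, 2 neighbours → 1 H
  atom 6: aromatic c, 3 neighbours → 0 H
  atom 7: aromatic c, 2 neighbours → 1 H
  atom 8: C, bond orders sum to 4 (valence 4) → 0 H
  atom 9: O, bond orders sum to 2 (valence 2) → 0 H
  atom 10: N, bond orders sum to 1 (valence 3) → 2 H
Totals → C:7, H:6, I:1, N:1, O:1.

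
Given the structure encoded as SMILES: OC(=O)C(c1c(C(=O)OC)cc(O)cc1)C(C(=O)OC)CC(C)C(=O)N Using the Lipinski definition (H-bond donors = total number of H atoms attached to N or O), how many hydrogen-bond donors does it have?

4

Donors: find every N or O and count the H atoms it carries.
  atom 1 (O): bond orders sum to 1 → 1 H
  atom 3 (O): bond orders sum to 2 → 0 H
  atom 8 (O): bond orders sum to 2 → 0 H
  atom 9 (O): bond orders sum to 2 → 0 H
  atom 13 (O): bond orders sum to 1 → 1 H
  atom 18 (O): bond orders sum to 2 → 0 H
  atom 19 (O): bond orders sum to 2 → 0 H
  atom 25 (O): bond orders sum to 2 → 0 H
  atom 26 (N): bond orders sum to 1 → 2 H
Lipinski HBD = 4.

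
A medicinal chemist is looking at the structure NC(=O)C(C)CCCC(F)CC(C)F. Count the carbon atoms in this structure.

10

Count every carbon token in the SMILES (each C, including those in ring-closure positions and inside branches).
Carbon count: 10.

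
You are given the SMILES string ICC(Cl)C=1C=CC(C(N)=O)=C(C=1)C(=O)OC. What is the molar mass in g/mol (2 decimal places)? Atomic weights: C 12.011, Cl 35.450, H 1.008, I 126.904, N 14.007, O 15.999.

367.57 g/mol

First, the molecular formula is C11H11ClINO3 (counting implicit H from valence).
  C: 11 × 12.011 = 132.121
  Cl: 1 × 35.450 = 35.450
  H: 11 × 1.008 = 11.088
  I: 1 × 126.904 = 126.904
  N: 1 × 14.007 = 14.007
  O: 3 × 15.999 = 47.997
Sum: 11×12.011 + 1×35.450 + 11×1.008 + 1×126.904 + 1×14.007 + 3×15.999 = 367.567 → 367.57 g/mol.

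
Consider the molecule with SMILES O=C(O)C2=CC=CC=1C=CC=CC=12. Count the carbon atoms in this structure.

11

Count every carbon token in the SMILES (each C, including those in ring-closure positions and inside branches).
Carbon count: 11.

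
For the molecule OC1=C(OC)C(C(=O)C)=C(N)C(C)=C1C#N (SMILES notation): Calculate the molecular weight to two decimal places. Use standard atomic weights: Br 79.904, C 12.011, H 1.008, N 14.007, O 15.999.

220.23 g/mol

First, the molecular formula is C11H12N2O3 (counting implicit H from valence).
  C: 11 × 12.011 = 132.121
  H: 12 × 1.008 = 12.096
  N: 2 × 14.007 = 28.014
  O: 3 × 15.999 = 47.997
Sum: 11×12.011 + 12×1.008 + 2×14.007 + 3×15.999 = 220.228 → 220.23 g/mol.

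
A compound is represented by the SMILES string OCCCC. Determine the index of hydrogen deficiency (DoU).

0

Molecular formula: C4H10O.
DoU = (2C + 2 + N − H − X) / 2, where X is the halogen count and O/S are ignored.
    = (2·4 + 2 + 0 − 10 − 0) / 2 = 0 / 2 = 0.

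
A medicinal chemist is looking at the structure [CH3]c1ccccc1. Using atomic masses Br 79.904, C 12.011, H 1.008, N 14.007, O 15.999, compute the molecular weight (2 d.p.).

92.14 g/mol

First, the molecular formula is C7H8 (counting implicit H from valence).
  C: 7 × 12.011 = 84.077
  H: 8 × 1.008 = 8.064
Sum: 7×12.011 + 8×1.008 = 92.141 → 92.14 g/mol.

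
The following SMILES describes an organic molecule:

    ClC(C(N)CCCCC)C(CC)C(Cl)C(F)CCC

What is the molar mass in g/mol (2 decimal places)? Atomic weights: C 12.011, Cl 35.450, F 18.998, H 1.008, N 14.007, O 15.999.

314.31 g/mol

First, the molecular formula is C15H30Cl2FN (counting implicit H from valence).
  C: 15 × 12.011 = 180.165
  Cl: 2 × 35.450 = 70.900
  F: 1 × 18.998 = 18.998
  H: 30 × 1.008 = 30.240
  N: 1 × 14.007 = 14.007
Sum: 15×12.011 + 2×35.450 + 1×18.998 + 30×1.008 + 1×14.007 = 314.310 → 314.31 g/mol.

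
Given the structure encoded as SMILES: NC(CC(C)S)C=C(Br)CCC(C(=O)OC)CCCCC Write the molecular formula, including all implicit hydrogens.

Walk through each heavy atom and fill implicit hydrogens from standard valence (C 4, N 3, O 2, S 2, halogen 1):
  atom 1: N, bond orders sum to 1 (valence 3) → 2 H
  atom 2: C, bond orders sum to 3 (valence 4) → 1 H
  atom 3: C, bond orders sum to 2 (valence 4) → 2 H
  atom 4: C, bond orders sum to 3 (valence 4) → 1 H
  atom 5: C, bond orders sum to 1 (valence 4) → 3 H
  atom 6: S, bond orders sum to 1 (valence 2) → 1 H
  atom 7: C, bond orders sum to 3 (valence 4) → 1 H
  atom 8: C, bond orders sum to 4 (valence 4) → 0 H
  atom 9: Br (halogen, monovalent) → 0 H
  atom 10: C, bond orders sum to 2 (valence 4) → 2 H
  atom 11: C, bond orders sum to 2 (valence 4) → 2 H
  atom 12: C, bond orders sum to 3 (valence 4) → 1 H
  atom 13: C, bond orders sum to 4 (valence 4) → 0 H
  atom 14: O, bond orders sum to 2 (valence 2) → 0 H
  atom 15: O, bond orders sum to 2 (valence 2) → 0 H
  atom 16: C, bond orders sum to 1 (valence 4) → 3 H
  atom 17: C, bond orders sum to 2 (valence 4) → 2 H
  atom 18: C, bond orders sum to 2 (valence 4) → 2 H
  atom 19: C, bond orders sum to 2 (valence 4) → 2 H
  atom 20: C, bond orders sum to 2 (valence 4) → 2 H
  atom 21: C, bond orders sum to 1 (valence 4) → 3 H
Totals → C:16, H:30, Br:1, N:1, O:2, S:1.
In Hill order: C16H30BrNO2S.

C16H30BrNO2S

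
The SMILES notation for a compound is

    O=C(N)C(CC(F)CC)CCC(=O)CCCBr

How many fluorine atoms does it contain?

Scan the SMILES for F atoms (remember two-letter symbols like Cl and Br are single atoms).
Fluorine count: 1.

1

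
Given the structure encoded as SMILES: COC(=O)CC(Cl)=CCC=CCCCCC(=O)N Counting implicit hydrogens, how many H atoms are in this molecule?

Walk through each heavy atom and fill implicit hydrogens from standard valence (C 4, N 3, O 2, S 2, halogen 1):
  atom 1: C, bond orders sum to 1 (valence 4) → 3 H
  atom 2: O, bond orders sum to 2 (valence 2) → 0 H
  atom 3: C, bond orders sum to 4 (valence 4) → 0 H
  atom 4: O, bond orders sum to 2 (valence 2) → 0 H
  atom 5: C, bond orders sum to 2 (valence 4) → 2 H
  atom 6: C, bond orders sum to 4 (valence 4) → 0 H
  atom 7: Cl (halogen, monovalent) → 0 H
  atom 8: C, bond orders sum to 3 (valence 4) → 1 H
  atom 9: C, bond orders sum to 2 (valence 4) → 2 H
  atom 10: C, bond orders sum to 3 (valence 4) → 1 H
  atom 11: C, bond orders sum to 3 (valence 4) → 1 H
  atom 12: C, bond orders sum to 2 (valence 4) → 2 H
  atom 13: C, bond orders sum to 2 (valence 4) → 2 H
  atom 14: C, bond orders sum to 2 (valence 4) → 2 H
  atom 15: C, bond orders sum to 2 (valence 4) → 2 H
  atom 16: C, bond orders sum to 4 (valence 4) → 0 H
  atom 17: O, bond orders sum to 2 (valence 2) → 0 H
  atom 18: N, bond orders sum to 1 (valence 3) → 2 H
Total hydrogens: 20.

20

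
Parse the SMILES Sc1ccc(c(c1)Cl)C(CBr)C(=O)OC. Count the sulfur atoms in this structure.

1

Scan the SMILES for S atoms (remember two-letter symbols like Cl and Br are single atoms).
Sulfur count: 1.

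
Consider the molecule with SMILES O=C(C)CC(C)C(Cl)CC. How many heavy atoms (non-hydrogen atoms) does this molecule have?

Every atom symbol written in the SMILES (organic subset) is one heavy atom; implicit H are not written.
Heavy atoms by element → C:8, Cl:1, O:1.
Total: 10.

10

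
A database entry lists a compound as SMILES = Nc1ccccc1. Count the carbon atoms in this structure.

6

Count every carbon token in the SMILES (each C, including those in ring-closure positions and inside branches).
Carbon count: 6.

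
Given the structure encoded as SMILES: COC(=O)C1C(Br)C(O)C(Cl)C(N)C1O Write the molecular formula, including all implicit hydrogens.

Walk through each heavy atom and fill implicit hydrogens from standard valence (C 4, N 3, O 2, S 2, halogen 1):
  atom 1: C, bond orders sum to 1 (valence 4) → 3 H
  atom 2: O, bond orders sum to 2 (valence 2) → 0 H
  atom 3: C, bond orders sum to 4 (valence 4) → 0 H
  atom 4: O, bond orders sum to 2 (valence 2) → 0 H
  atom 5: C, bond orders sum to 3 (valence 4) → 1 H
  atom 6: C, bond orders sum to 3 (valence 4) → 1 H
  atom 7: Br (halogen, monovalent) → 0 H
  atom 8: C, bond orders sum to 3 (valence 4) → 1 H
  atom 9: O, bond orders sum to 1 (valence 2) → 1 H
  atom 10: C, bond orders sum to 3 (valence 4) → 1 H
  atom 11: Cl (halogen, monovalent) → 0 H
  atom 12: C, bond orders sum to 3 (valence 4) → 1 H
  atom 13: N, bond orders sum to 1 (valence 3) → 2 H
  atom 14: C, bond orders sum to 3 (valence 4) → 1 H
  atom 15: O, bond orders sum to 1 (valence 2) → 1 H
Totals → C:8, H:13, Br:1, Cl:1, N:1, O:4.
In Hill order: C8H13BrClNO4.

C8H13BrClNO4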